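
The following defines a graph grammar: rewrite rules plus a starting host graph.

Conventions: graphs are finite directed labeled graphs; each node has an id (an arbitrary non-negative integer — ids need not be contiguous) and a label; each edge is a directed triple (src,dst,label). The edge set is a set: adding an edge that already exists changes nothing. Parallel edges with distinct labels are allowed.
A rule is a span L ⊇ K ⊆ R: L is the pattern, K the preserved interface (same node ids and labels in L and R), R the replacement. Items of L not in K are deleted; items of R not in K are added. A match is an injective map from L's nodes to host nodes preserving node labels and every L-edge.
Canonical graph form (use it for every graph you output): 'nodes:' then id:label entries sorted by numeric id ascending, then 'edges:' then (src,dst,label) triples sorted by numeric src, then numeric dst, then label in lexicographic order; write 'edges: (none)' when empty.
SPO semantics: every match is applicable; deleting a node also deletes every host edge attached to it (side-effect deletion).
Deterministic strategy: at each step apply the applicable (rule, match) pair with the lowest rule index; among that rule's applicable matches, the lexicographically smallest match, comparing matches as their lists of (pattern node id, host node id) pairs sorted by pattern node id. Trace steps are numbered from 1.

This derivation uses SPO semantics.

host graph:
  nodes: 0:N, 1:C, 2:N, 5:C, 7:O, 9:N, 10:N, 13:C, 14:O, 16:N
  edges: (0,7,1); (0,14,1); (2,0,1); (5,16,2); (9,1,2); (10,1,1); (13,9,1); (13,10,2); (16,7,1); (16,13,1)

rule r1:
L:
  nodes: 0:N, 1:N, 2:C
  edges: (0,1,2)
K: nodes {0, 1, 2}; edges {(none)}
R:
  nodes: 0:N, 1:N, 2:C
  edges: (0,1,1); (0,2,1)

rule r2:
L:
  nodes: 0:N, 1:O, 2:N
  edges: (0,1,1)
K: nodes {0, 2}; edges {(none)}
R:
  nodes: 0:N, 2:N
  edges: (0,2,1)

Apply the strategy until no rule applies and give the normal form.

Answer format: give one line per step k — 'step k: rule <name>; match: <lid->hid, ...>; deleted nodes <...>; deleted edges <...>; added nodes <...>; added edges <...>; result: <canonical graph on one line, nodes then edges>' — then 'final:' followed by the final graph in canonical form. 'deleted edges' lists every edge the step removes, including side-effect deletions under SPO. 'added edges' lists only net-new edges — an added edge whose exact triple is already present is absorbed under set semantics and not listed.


step 1: rule r2; match: 0->0, 1->7, 2->2; deleted nodes 7; deleted edges (0,7,1); (16,7,1); added nodes (none); added edges (0,2,1); result: nodes: 0:N, 1:C, 2:N, 5:C, 9:N, 10:N, 13:C, 14:O, 16:N edges: (0,2,1); (0,14,1); (2,0,1); (5,16,2); (9,1,2); (10,1,1); (13,9,1); (13,10,2); (16,13,1)
step 2: rule r2; match: 0->0, 1->14, 2->2; deleted nodes 14; deleted edges (0,14,1); added nodes (none); added edges (none); result: nodes: 0:N, 1:C, 2:N, 5:C, 9:N, 10:N, 13:C, 16:N edges: (0,2,1); (2,0,1); (5,16,2); (9,1,2); (10,1,1); (13,9,1); (13,10,2); (16,13,1)
final:
nodes: 0:N, 1:C, 2:N, 5:C, 9:N, 10:N, 13:C, 16:N
edges: (0,2,1); (2,0,1); (5,16,2); (9,1,2); (10,1,1); (13,9,1); (13,10,2); (16,13,1)


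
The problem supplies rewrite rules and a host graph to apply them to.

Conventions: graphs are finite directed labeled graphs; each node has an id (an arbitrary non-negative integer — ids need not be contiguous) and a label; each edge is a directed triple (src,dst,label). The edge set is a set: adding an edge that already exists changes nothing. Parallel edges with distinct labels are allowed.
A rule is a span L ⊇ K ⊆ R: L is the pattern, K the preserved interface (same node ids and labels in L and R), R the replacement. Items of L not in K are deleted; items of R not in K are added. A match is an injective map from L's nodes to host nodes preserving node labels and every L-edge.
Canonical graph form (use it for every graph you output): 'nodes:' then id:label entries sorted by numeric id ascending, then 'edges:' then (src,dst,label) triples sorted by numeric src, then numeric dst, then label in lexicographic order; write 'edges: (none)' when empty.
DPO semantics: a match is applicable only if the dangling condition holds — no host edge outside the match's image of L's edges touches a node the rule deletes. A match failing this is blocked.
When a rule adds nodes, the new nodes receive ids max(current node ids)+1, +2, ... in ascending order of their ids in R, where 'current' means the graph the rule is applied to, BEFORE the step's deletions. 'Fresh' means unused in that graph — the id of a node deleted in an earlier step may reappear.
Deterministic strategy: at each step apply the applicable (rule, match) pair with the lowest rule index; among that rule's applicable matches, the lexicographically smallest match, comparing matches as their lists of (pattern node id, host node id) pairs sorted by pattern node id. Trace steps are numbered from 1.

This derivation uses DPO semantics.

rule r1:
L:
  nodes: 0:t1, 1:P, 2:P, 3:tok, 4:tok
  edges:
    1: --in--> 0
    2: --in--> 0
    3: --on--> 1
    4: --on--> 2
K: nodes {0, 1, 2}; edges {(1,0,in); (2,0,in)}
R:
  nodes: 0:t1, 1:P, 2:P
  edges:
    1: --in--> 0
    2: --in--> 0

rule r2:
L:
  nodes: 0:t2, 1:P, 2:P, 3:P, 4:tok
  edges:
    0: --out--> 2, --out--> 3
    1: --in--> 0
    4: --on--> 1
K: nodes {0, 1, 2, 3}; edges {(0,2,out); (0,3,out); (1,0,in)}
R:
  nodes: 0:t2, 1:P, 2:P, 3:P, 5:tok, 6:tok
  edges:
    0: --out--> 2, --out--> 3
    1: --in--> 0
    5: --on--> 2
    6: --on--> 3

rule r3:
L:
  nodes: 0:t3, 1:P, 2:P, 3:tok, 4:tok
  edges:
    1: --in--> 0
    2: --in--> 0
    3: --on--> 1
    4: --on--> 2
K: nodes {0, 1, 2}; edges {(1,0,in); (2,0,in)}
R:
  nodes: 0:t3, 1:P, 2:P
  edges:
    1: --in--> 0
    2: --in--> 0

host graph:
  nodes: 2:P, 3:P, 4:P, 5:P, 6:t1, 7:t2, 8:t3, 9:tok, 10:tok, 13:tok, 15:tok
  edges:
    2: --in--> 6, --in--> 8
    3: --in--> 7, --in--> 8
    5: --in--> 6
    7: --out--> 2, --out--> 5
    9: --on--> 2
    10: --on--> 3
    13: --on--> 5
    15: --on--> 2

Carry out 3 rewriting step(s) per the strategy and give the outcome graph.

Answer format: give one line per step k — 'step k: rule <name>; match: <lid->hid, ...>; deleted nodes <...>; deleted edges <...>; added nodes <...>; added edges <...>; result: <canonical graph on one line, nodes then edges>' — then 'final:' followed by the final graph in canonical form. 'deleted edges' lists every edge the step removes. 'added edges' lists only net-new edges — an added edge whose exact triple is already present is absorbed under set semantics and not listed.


step 1: rule r1; match: 0->6, 1->2, 2->5, 3->9, 4->13; deleted nodes 9, 13; deleted edges (9,2,on); (13,5,on); added nodes (none); added edges (none); result: nodes: 2:P, 3:P, 4:P, 5:P, 6:t1, 7:t2, 8:t3, 10:tok, 15:tok edges: (2,6,in); (2,8,in); (3,7,in); (3,8,in); (5,6,in); (7,2,out); (7,5,out); (10,3,on); (15,2,on)
step 2: rule r2; match: 0->7, 1->3, 2->2, 3->5, 4->10; deleted nodes 10; deleted edges (10,3,on); added nodes 16, 17; added edges (16,2,on); (17,5,on); result: nodes: 2:P, 3:P, 4:P, 5:P, 6:t1, 7:t2, 8:t3, 15:tok, 16:tok, 17:tok edges: (2,6,in); (2,8,in); (3,7,in); (3,8,in); (5,6,in); (7,2,out); (7,5,out); (15,2,on); (16,2,on); (17,5,on)
step 3: rule r1; match: 0->6, 1->2, 2->5, 3->15, 4->17; deleted nodes 15, 17; deleted edges (15,2,on); (17,5,on); added nodes (none); added edges (none); result: nodes: 2:P, 3:P, 4:P, 5:P, 6:t1, 7:t2, 8:t3, 16:tok edges: (2,6,in); (2,8,in); (3,7,in); (3,8,in); (5,6,in); (7,2,out); (7,5,out); (16,2,on)
final:
nodes: 2:P, 3:P, 4:P, 5:P, 6:t1, 7:t2, 8:t3, 16:tok
edges: (2,6,in); (2,8,in); (3,7,in); (3,8,in); (5,6,in); (7,2,out); (7,5,out); (16,2,on)


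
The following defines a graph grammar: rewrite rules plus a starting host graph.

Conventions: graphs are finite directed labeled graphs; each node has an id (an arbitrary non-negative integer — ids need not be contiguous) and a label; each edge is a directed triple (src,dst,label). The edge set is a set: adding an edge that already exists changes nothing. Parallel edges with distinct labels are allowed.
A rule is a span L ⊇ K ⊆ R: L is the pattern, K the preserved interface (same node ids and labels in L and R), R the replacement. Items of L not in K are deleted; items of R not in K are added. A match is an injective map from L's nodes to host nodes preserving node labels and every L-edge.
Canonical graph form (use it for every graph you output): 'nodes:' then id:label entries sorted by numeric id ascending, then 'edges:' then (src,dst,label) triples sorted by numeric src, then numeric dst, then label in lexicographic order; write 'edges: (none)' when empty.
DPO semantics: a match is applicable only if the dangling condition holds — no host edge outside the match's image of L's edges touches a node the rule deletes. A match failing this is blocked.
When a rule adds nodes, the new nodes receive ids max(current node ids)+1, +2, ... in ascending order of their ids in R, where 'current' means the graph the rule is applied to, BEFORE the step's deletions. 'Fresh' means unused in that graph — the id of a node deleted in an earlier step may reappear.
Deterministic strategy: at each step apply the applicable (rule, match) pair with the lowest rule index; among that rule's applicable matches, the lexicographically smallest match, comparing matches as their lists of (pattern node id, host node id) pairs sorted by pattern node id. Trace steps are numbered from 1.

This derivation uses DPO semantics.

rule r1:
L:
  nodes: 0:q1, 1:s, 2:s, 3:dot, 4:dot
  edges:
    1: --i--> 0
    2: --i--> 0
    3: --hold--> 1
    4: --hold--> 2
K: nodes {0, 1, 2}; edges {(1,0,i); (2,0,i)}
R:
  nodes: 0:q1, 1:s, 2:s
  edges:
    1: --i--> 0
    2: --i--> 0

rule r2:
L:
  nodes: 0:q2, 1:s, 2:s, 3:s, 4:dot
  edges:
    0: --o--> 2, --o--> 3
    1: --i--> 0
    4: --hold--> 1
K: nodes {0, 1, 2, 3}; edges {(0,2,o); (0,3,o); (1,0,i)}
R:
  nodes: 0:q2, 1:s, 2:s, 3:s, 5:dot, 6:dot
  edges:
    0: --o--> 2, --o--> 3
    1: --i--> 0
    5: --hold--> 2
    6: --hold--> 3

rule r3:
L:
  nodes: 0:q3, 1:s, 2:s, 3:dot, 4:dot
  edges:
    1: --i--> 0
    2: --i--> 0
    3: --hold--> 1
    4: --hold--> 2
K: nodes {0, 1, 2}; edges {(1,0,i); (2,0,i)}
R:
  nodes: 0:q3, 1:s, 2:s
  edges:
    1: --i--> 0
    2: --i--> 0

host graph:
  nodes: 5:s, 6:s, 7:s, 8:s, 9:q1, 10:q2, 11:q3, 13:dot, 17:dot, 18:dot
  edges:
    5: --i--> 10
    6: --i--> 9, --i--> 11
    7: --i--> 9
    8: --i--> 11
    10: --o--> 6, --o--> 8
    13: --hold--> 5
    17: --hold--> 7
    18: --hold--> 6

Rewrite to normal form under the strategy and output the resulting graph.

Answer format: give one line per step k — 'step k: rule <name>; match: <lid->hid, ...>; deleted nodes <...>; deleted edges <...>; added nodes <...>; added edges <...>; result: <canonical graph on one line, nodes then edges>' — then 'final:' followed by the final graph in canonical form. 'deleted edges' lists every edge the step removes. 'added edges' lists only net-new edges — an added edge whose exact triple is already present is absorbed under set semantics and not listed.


step 1: rule r1; match: 0->9, 1->6, 2->7, 3->18, 4->17; deleted nodes 17, 18; deleted edges (17,7,hold); (18,6,hold); added nodes (none); added edges (none); result: nodes: 5:s, 6:s, 7:s, 8:s, 9:q1, 10:q2, 11:q3, 13:dot edges: (5,10,i); (6,9,i); (6,11,i); (7,9,i); (8,11,i); (10,6,o); (10,8,o); (13,5,hold)
step 2: rule r2; match: 0->10, 1->5, 2->6, 3->8, 4->13; deleted nodes 13; deleted edges (13,5,hold); added nodes 14, 15; added edges (14,6,hold); (15,8,hold); result: nodes: 5:s, 6:s, 7:s, 8:s, 9:q1, 10:q2, 11:q3, 14:dot, 15:dot edges: (5,10,i); (6,9,i); (6,11,i); (7,9,i); (8,11,i); (10,6,o); (10,8,o); (14,6,hold); (15,8,hold)
step 3: rule r3; match: 0->11, 1->6, 2->8, 3->14, 4->15; deleted nodes 14, 15; deleted edges (14,6,hold); (15,8,hold); added nodes (none); added edges (none); result: nodes: 5:s, 6:s, 7:s, 8:s, 9:q1, 10:q2, 11:q3 edges: (5,10,i); (6,9,i); (6,11,i); (7,9,i); (8,11,i); (10,6,o); (10,8,o)
final:
nodes: 5:s, 6:s, 7:s, 8:s, 9:q1, 10:q2, 11:q3
edges: (5,10,i); (6,9,i); (6,11,i); (7,9,i); (8,11,i); (10,6,o); (10,8,o)


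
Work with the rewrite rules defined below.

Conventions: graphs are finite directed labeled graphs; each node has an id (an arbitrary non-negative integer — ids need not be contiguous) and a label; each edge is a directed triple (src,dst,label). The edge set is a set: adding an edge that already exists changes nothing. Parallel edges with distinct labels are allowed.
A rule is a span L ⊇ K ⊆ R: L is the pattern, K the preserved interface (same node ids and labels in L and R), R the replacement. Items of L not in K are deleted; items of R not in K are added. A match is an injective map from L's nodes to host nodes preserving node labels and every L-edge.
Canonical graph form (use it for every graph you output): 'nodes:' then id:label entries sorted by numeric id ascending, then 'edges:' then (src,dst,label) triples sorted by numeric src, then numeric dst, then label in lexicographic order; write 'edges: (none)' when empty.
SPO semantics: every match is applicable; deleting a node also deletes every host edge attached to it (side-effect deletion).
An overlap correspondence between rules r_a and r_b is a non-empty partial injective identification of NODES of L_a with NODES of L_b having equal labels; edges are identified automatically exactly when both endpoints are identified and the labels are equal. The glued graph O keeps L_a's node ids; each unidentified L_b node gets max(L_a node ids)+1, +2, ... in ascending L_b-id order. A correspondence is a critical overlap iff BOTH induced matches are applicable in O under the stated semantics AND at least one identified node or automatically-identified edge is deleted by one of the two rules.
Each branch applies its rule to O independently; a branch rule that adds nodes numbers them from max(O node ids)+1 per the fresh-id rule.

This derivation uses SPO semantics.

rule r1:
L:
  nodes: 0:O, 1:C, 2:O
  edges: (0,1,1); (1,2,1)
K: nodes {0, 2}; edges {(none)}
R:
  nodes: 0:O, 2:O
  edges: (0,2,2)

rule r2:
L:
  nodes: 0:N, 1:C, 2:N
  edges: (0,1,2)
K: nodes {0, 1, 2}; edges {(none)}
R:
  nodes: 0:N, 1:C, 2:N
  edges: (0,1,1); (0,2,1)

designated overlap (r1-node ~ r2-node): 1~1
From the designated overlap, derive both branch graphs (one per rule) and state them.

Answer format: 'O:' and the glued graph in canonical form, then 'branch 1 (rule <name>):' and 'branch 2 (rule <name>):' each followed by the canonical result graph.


O:
nodes: 0:O, 1:C, 2:O, 3:N, 4:N
edges: (0,1,1); (1,2,1); (3,1,2)
branch 1 (rule r1):
nodes: 0:O, 2:O, 3:N, 4:N
edges: (0,2,2)
branch 2 (rule r2):
nodes: 0:O, 1:C, 2:O, 3:N, 4:N
edges: (0,1,1); (1,2,1); (3,1,1); (3,4,1)


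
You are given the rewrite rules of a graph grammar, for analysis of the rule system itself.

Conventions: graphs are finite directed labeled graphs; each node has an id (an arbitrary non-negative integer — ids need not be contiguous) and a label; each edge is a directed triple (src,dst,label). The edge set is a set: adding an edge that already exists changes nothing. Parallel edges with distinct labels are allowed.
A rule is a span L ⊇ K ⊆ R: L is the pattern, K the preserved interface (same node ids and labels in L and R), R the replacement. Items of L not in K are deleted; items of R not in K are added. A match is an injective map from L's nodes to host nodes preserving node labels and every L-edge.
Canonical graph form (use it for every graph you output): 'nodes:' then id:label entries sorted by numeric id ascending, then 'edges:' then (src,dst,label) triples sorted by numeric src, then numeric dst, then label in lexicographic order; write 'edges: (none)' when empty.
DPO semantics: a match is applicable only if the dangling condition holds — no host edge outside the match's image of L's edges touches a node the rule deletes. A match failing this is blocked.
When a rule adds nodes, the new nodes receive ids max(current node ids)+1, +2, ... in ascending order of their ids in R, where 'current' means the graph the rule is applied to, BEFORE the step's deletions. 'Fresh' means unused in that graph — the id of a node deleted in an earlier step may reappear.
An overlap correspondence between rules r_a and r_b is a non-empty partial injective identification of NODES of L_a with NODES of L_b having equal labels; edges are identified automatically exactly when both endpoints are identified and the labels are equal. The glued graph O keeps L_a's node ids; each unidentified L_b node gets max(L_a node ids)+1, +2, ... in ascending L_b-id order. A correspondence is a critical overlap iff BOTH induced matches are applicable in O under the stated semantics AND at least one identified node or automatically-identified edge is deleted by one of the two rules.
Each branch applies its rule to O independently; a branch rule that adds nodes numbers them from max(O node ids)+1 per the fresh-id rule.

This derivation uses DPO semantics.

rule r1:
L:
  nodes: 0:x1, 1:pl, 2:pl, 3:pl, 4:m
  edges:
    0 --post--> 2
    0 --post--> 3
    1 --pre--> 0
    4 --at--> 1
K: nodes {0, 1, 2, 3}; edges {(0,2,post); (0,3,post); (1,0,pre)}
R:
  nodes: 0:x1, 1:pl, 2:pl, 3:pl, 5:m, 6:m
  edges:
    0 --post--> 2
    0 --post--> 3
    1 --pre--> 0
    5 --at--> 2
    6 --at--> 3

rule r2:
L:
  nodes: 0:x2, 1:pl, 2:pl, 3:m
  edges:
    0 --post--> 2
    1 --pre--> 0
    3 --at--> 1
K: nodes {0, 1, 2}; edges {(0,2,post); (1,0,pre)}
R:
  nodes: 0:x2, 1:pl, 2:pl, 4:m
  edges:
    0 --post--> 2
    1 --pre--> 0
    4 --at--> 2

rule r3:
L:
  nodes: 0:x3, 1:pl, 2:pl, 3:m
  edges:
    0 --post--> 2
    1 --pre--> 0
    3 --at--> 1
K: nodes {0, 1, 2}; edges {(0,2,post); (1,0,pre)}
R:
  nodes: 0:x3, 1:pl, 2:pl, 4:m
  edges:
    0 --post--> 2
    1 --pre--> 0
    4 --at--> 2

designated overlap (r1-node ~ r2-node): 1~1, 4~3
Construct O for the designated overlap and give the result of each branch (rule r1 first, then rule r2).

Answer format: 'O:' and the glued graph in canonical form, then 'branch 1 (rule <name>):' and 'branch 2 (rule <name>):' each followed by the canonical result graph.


O:
nodes: 0:x1, 1:pl, 2:pl, 3:pl, 4:m, 5:x2, 6:pl
edges: (0,2,post); (0,3,post); (1,0,pre); (1,5,pre); (4,1,at); (5,6,post)
branch 1 (rule r1):
nodes: 0:x1, 1:pl, 2:pl, 3:pl, 5:x2, 6:pl, 7:m, 8:m
edges: (0,2,post); (0,3,post); (1,0,pre); (1,5,pre); (5,6,post); (7,2,at); (8,3,at)
branch 2 (rule r2):
nodes: 0:x1, 1:pl, 2:pl, 3:pl, 5:x2, 6:pl, 7:m
edges: (0,2,post); (0,3,post); (1,0,pre); (1,5,pre); (5,6,post); (7,6,at)


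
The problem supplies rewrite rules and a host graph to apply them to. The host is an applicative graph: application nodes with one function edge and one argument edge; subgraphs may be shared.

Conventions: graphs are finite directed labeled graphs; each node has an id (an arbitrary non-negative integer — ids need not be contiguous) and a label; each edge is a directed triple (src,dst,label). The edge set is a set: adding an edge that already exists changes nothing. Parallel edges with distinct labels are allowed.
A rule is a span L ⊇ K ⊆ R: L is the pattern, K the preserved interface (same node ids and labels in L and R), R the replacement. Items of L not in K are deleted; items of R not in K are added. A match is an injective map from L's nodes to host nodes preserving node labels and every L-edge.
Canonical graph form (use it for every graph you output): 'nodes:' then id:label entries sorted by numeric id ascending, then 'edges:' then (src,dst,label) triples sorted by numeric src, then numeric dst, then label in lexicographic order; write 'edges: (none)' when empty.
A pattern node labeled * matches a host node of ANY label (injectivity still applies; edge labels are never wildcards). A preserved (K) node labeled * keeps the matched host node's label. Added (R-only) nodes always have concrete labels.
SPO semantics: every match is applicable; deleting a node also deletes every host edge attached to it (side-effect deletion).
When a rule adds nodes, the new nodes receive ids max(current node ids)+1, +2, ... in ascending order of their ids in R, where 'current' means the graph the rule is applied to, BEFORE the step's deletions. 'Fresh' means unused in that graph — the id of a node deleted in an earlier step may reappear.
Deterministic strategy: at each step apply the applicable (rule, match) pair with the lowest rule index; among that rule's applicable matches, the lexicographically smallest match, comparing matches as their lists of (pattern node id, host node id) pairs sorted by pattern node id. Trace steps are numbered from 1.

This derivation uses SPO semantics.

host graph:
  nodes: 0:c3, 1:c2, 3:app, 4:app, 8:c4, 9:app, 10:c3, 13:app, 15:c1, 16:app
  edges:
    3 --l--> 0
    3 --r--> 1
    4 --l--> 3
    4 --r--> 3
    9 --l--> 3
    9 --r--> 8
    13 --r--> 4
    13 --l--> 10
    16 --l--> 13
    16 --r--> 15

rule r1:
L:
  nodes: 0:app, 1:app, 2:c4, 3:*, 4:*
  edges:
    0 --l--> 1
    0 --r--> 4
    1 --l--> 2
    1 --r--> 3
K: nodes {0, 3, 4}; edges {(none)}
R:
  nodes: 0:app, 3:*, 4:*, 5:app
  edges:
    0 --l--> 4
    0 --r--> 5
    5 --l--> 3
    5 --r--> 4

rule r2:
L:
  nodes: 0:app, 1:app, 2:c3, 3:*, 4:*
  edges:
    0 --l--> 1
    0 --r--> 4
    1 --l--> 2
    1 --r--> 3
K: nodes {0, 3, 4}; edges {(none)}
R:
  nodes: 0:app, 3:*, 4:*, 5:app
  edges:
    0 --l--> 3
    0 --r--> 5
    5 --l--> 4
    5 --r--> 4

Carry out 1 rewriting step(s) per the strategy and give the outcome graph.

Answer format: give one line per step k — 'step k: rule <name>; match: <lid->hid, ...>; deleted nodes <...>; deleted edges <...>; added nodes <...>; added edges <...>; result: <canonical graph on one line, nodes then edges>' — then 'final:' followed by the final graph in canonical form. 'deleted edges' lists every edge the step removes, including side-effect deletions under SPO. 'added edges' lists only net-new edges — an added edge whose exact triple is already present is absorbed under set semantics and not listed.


step 1: rule r2; match: 0->9, 1->3, 2->0, 3->1, 4->8; deleted nodes 0, 3; deleted edges (3,0,l); (3,1,r); (4,3,l); (4,3,r); (9,3,l); (9,8,r); added nodes 17; added edges (9,1,l); (9,17,r); (17,8,l); (17,8,r); result: nodes: 1:c2, 4:app, 8:c4, 9:app, 10:c3, 13:app, 15:c1, 16:app, 17:app edges: (9,1,l); (9,17,r); (13,4,r); (13,10,l); (16,13,l); (16,15,r); (17,8,l); (17,8,r)
final:
nodes: 1:c2, 4:app, 8:c4, 9:app, 10:c3, 13:app, 15:c1, 16:app, 17:app
edges: (9,1,l); (9,17,r); (13,4,r); (13,10,l); (16,13,l); (16,15,r); (17,8,l); (17,8,r)


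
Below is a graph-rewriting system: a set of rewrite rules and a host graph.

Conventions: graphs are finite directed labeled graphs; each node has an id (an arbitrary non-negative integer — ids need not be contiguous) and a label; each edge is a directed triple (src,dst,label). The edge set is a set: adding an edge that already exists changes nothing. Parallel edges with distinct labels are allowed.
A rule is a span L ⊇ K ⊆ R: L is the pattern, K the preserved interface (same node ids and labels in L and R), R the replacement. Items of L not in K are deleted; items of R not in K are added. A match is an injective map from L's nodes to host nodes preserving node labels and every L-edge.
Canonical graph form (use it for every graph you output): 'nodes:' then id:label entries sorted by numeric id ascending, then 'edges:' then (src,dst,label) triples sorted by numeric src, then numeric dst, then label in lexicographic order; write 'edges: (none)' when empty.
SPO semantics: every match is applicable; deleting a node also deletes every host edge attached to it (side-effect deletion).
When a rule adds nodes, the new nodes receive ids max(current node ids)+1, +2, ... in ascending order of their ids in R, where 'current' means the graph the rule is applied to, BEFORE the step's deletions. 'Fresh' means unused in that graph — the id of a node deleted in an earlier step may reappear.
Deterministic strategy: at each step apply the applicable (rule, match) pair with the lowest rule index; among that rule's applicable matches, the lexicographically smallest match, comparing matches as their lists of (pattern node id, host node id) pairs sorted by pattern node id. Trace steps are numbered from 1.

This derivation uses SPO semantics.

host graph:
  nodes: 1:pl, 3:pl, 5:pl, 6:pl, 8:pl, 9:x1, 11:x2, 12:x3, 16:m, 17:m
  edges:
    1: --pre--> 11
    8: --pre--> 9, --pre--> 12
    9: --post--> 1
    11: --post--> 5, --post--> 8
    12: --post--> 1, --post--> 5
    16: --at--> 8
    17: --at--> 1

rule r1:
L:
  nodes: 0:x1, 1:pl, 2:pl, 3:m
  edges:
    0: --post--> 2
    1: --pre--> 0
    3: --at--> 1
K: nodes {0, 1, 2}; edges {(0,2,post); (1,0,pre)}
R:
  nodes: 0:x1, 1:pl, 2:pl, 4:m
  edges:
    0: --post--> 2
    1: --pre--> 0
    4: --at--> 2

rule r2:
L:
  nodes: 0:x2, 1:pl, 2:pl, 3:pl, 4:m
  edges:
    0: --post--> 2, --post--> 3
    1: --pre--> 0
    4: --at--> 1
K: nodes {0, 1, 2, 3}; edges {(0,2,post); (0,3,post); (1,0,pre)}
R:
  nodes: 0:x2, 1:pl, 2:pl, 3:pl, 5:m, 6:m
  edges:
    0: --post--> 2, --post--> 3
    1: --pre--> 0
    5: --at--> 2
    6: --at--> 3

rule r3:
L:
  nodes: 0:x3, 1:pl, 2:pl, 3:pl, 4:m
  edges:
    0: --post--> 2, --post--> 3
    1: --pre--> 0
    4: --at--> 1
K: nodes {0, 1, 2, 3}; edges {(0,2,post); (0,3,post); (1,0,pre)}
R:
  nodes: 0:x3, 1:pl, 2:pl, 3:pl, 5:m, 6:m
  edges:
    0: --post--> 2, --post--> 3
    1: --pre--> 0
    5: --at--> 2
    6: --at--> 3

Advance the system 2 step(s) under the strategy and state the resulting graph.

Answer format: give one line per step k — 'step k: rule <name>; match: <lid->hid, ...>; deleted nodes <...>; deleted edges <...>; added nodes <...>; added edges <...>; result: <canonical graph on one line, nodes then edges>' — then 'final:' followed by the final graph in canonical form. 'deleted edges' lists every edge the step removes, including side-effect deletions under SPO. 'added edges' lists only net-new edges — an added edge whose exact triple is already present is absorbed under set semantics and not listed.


step 1: rule r1; match: 0->9, 1->8, 2->1, 3->16; deleted nodes 16; deleted edges (16,8,at); added nodes 18; added edges (18,1,at); result: nodes: 1:pl, 3:pl, 5:pl, 6:pl, 8:pl, 9:x1, 11:x2, 12:x3, 17:m, 18:m edges: (1,11,pre); (8,9,pre); (8,12,pre); (9,1,post); (11,5,post); (11,8,post); (12,1,post); (12,5,post); (17,1,at); (18,1,at)
step 2: rule r2; match: 0->11, 1->1, 2->5, 3->8, 4->17; deleted nodes 17; deleted edges (17,1,at); added nodes 19, 20; added edges (19,5,at); (20,8,at); result: nodes: 1:pl, 3:pl, 5:pl, 6:pl, 8:pl, 9:x1, 11:x2, 12:x3, 18:m, 19:m, 20:m edges: (1,11,pre); (8,9,pre); (8,12,pre); (9,1,post); (11,5,post); (11,8,post); (12,1,post); (12,5,post); (18,1,at); (19,5,at); (20,8,at)
final:
nodes: 1:pl, 3:pl, 5:pl, 6:pl, 8:pl, 9:x1, 11:x2, 12:x3, 18:m, 19:m, 20:m
edges: (1,11,pre); (8,9,pre); (8,12,pre); (9,1,post); (11,5,post); (11,8,post); (12,1,post); (12,5,post); (18,1,at); (19,5,at); (20,8,at)


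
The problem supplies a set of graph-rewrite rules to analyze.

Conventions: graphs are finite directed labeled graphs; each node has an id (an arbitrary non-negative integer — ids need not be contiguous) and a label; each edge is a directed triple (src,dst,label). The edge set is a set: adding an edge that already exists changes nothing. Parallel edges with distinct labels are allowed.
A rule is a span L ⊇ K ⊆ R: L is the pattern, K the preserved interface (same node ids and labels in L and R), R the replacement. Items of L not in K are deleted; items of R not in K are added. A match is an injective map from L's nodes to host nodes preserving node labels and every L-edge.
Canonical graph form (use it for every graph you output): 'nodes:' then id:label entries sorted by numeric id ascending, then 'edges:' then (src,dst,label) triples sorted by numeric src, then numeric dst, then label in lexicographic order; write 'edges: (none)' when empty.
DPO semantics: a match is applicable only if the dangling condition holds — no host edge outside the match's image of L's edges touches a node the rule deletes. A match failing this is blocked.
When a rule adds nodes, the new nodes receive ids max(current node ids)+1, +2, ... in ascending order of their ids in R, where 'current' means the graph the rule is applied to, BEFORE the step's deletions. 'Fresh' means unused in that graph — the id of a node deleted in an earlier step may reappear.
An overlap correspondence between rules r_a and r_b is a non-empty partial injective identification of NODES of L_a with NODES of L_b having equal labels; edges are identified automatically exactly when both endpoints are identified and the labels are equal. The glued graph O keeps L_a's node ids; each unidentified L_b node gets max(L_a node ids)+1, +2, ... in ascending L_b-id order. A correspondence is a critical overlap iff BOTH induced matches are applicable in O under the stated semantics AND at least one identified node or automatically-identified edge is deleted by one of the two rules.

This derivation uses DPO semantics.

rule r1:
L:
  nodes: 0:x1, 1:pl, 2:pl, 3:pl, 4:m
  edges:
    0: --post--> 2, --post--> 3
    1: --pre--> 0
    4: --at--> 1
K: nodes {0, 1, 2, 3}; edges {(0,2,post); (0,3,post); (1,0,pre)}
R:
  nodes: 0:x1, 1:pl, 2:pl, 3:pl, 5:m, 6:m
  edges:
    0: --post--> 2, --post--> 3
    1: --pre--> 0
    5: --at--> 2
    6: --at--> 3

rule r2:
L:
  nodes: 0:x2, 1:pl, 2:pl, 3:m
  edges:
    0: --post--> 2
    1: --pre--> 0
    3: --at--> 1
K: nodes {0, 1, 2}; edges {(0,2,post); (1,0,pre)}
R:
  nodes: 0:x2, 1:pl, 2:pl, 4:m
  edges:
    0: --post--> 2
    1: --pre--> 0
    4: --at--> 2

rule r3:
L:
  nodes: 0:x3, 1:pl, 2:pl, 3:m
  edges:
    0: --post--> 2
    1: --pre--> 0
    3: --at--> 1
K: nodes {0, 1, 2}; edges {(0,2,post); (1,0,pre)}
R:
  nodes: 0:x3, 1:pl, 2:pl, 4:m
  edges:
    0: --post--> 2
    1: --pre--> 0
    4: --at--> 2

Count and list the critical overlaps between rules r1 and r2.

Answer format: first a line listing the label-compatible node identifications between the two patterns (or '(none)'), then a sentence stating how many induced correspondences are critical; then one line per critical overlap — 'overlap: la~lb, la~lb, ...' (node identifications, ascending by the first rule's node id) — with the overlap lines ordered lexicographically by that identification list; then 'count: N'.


label-compatible node identifications between L(r1) and L(r2): 1~1, 1~2, 2~1, 2~2, 3~1, 3~2, 4~3
3 of the induced correspondences are critical overlaps of r1 and r2.
overlap: 1~1, 2~2, 4~3
overlap: 1~1, 3~2, 4~3
overlap: 1~1, 4~3
count: 3


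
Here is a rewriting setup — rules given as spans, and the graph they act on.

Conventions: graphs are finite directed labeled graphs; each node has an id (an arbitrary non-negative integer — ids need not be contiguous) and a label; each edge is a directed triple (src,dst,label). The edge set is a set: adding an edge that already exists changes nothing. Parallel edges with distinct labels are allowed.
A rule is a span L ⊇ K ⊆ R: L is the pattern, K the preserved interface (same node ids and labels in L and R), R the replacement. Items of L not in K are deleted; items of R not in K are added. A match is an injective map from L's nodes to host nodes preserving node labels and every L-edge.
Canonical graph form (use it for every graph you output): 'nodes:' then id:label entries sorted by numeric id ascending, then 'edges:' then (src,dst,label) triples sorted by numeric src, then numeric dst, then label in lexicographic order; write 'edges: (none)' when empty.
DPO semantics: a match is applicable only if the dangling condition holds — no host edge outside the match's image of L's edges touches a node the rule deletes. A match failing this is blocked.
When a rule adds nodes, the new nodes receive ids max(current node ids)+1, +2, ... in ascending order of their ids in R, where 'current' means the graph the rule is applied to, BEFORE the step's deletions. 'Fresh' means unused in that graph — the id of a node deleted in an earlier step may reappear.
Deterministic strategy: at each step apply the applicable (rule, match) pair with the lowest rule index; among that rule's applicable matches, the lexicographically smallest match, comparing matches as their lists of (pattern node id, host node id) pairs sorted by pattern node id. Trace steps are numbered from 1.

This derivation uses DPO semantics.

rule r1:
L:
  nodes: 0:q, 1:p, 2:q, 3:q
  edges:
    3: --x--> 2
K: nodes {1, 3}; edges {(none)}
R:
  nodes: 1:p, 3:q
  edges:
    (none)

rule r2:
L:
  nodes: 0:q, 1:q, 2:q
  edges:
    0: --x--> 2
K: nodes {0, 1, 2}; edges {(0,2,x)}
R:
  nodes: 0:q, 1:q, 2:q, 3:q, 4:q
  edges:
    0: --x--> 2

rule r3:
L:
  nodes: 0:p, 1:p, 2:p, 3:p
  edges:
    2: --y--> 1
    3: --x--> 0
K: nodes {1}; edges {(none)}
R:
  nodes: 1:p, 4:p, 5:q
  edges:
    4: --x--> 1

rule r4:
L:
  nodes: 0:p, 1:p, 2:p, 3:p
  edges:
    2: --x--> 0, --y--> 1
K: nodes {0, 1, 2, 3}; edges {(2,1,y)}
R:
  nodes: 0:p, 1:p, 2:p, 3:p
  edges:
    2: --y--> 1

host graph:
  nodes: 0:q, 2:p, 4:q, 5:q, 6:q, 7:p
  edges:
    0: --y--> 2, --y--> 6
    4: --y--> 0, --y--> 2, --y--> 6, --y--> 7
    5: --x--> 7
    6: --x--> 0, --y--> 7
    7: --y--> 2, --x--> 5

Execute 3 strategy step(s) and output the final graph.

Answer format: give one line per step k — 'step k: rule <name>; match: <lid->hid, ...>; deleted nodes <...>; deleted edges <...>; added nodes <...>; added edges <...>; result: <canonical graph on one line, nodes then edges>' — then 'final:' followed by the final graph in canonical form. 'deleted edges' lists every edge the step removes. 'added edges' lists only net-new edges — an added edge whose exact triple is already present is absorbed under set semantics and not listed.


step 1: rule r2; match: 0->6, 1->4, 2->0; deleted nodes (none); deleted edges (none); added nodes 8, 9; added edges (none); result: nodes: 0:q, 2:p, 4:q, 5:q, 6:q, 7:p, 8:q, 9:q edges: (0,2,y); (0,6,y); (4,0,y); (4,2,y); (4,6,y); (4,7,y); (5,7,x); (6,0,x); (6,7,y); (7,2,y); (7,5,x)
step 2: rule r2; match: 0->6, 1->4, 2->0; deleted nodes (none); deleted edges (none); added nodes 10, 11; added edges (none); result: nodes: 0:q, 2:p, 4:q, 5:q, 6:q, 7:p, 8:q, 9:q, 10:q, 11:q edges: (0,2,y); (0,6,y); (4,0,y); (4,2,y); (4,6,y); (4,7,y); (5,7,x); (6,0,x); (6,7,y); (7,2,y); (7,5,x)
step 3: rule r2; match: 0->6, 1->4, 2->0; deleted nodes (none); deleted edges (none); added nodes 12, 13; added edges (none); result: nodes: 0:q, 2:p, 4:q, 5:q, 6:q, 7:p, 8:q, 9:q, 10:q, 11:q, 12:q, 13:q edges: (0,2,y); (0,6,y); (4,0,y); (4,2,y); (4,6,y); (4,7,y); (5,7,x); (6,0,x); (6,7,y); (7,2,y); (7,5,x)
final:
nodes: 0:q, 2:p, 4:q, 5:q, 6:q, 7:p, 8:q, 9:q, 10:q, 11:q, 12:q, 13:q
edges: (0,2,y); (0,6,y); (4,0,y); (4,2,y); (4,6,y); (4,7,y); (5,7,x); (6,0,x); (6,7,y); (7,2,y); (7,5,x)


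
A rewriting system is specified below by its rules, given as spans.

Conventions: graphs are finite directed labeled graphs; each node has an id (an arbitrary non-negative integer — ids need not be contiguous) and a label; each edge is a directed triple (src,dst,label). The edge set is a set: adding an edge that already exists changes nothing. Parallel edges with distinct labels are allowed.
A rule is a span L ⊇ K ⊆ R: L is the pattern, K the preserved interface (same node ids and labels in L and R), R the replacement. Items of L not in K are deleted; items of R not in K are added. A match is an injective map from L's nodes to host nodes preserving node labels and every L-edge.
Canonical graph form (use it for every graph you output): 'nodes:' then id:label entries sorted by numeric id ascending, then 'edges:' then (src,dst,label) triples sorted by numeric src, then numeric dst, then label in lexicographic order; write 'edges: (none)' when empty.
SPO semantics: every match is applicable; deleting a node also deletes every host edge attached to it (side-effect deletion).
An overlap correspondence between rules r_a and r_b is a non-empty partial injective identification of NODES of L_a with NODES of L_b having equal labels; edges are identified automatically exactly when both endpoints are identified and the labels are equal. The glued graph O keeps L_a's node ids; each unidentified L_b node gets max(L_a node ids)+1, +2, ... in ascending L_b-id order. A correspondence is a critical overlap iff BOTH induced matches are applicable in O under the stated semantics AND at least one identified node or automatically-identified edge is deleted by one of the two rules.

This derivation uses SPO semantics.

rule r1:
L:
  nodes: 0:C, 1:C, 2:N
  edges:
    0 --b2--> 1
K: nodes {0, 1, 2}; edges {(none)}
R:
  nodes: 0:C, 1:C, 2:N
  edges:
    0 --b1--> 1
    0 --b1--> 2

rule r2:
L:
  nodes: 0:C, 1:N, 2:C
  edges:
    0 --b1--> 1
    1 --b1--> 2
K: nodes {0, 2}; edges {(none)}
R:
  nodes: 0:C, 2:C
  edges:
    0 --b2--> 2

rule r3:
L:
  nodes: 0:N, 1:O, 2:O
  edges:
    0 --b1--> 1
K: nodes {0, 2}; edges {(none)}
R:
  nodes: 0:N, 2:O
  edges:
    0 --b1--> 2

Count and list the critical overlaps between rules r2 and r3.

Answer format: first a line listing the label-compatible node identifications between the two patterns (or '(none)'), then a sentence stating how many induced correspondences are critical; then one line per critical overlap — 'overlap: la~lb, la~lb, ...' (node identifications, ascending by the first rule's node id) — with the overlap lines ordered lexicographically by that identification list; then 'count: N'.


label-compatible node identifications between L(r2) and L(r3): 1~0
1 of the induced correspondences is a critical overlap of r2 and r3.
overlap: 1~0
count: 1


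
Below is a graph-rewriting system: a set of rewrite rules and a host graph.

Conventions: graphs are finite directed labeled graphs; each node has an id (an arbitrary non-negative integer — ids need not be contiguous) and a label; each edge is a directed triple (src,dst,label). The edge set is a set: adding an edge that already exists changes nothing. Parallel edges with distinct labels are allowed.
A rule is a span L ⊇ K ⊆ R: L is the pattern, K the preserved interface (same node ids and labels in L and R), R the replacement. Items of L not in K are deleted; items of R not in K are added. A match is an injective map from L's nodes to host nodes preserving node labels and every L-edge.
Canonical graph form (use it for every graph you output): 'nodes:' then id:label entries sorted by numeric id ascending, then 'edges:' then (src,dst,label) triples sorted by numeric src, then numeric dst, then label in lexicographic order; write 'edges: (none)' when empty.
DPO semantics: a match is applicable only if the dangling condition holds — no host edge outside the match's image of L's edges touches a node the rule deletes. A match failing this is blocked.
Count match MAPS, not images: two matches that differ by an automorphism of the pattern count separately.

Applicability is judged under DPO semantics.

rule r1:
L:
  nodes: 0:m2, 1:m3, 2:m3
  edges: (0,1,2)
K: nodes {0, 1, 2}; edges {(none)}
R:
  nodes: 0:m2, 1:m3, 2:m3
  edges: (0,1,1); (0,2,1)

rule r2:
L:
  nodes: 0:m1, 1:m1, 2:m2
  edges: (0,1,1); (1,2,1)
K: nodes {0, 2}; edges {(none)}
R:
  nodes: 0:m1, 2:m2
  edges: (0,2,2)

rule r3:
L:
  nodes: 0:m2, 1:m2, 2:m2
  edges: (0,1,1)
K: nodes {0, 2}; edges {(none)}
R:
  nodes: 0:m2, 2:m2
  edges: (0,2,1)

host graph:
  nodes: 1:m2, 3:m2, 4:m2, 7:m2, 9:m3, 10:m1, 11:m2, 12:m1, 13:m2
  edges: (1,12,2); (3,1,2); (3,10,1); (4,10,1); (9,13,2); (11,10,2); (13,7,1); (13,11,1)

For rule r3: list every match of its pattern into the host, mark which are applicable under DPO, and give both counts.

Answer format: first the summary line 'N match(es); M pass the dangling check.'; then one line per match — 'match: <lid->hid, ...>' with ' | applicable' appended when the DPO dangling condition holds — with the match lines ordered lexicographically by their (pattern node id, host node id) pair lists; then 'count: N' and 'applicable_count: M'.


8 match(es); 4 pass the dangling check.
match: 0->13, 1->7, 2->1 | applicable
match: 0->13, 1->7, 2->3 | applicable
match: 0->13, 1->7, 2->4 | applicable
match: 0->13, 1->7, 2->11 | applicable
match: 0->13, 1->11, 2->1
match: 0->13, 1->11, 2->3
match: 0->13, 1->11, 2->4
match: 0->13, 1->11, 2->7
count: 8
applicable_count: 4


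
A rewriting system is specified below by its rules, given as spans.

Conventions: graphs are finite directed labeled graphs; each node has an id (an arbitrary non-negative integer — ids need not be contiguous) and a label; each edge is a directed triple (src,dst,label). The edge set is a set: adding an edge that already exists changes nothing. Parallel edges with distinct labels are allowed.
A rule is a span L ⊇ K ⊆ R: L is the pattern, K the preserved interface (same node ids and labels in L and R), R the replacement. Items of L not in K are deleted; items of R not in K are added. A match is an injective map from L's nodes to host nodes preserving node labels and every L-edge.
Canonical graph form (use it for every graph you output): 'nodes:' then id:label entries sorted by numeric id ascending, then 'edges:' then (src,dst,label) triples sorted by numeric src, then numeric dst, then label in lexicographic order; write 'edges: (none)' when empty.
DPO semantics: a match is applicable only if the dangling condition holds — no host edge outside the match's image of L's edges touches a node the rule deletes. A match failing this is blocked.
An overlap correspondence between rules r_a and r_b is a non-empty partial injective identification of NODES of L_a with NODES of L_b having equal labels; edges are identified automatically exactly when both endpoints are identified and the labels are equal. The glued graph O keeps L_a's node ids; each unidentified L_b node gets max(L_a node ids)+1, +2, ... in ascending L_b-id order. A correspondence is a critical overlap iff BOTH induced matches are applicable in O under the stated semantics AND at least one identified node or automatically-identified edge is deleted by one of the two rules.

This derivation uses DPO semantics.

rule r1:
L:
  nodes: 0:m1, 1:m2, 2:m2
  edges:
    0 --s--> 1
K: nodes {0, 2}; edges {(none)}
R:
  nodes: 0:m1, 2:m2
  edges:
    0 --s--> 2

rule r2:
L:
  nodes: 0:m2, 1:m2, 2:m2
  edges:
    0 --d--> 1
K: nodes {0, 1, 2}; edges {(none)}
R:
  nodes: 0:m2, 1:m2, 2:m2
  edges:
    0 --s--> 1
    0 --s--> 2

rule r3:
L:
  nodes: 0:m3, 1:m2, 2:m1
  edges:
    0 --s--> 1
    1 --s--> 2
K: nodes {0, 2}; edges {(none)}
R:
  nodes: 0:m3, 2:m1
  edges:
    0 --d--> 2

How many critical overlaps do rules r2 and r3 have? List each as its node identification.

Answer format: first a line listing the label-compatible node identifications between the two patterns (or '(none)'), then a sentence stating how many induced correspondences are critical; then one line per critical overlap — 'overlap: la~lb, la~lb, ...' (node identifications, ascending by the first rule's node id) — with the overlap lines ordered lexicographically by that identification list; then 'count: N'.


label-compatible node identifications between L(r2) and L(r3): 0~1, 1~1, 2~1
1 of the induced correspondences is a critical overlap of r2 and r3.
overlap: 2~1
count: 1
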